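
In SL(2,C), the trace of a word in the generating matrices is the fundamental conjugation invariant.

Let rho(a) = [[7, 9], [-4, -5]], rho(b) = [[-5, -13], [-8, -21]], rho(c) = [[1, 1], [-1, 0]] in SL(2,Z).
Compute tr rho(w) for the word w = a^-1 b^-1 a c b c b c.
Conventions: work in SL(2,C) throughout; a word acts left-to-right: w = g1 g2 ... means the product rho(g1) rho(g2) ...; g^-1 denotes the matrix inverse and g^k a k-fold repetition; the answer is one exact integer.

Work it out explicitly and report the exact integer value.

350

rho(a^-1) = [[-5, -9], [4, 7]]
... * rho(b^-1) = [[-21, 13], [8, -5]]  ->  [[33, -20], [-28, 17]]
... * rho(a) = [[7, 9], [-4, -5]]  ->  [[311, 397], [-264, -337]]
... * rho(c) = [[1, 1], [-1, 0]]  ->  [[-86, 311], [73, -264]]
... * rho(b) = [[-5, -13], [-8, -21]]  ->  [[-2058, -5413], [1747, 4595]]
... * rho(c) = [[1, 1], [-1, 0]]  ->  [[3355, -2058], [-2848, 1747]]
... * rho(b) = [[-5, -13], [-8, -21]]  ->  [[-311, -397], [264, 337]]
... * rho(c) = [[1, 1], [-1, 0]]  ->  [[86, -311], [-73, 264]]
tr = 86 + 264 = 350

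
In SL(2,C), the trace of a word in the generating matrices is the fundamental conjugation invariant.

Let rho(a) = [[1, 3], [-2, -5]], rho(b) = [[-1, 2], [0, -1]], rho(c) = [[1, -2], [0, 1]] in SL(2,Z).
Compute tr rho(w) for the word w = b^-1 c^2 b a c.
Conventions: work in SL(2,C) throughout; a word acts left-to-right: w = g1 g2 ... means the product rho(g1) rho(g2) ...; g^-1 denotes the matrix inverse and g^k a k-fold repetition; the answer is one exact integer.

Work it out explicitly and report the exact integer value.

rho(b^-1) = [[-1, -2], [0, -1]]
... * rho(c) = [[1, -2], [0, 1]]  ->  [[-1, 0], [0, -1]]
... * rho(c) = [[1, -2], [0, 1]]  ->  [[-1, 2], [0, -1]]
... * rho(b) = [[-1, 2], [0, -1]]  ->  [[1, -4], [0, 1]]
... * rho(a) = [[1, 3], [-2, -5]]  ->  [[9, 23], [-2, -5]]
... * rho(c) = [[1, -2], [0, 1]]  ->  [[9, 5], [-2, -1]]
tr = 9 + -1 = 8

8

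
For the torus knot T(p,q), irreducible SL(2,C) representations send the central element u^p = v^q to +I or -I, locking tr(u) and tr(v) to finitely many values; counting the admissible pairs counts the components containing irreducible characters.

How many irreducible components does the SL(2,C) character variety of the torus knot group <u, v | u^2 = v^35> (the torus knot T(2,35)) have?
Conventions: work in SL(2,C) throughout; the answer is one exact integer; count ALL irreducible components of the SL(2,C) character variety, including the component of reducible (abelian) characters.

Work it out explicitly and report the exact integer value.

18

In the torus knot group T(2,35), u^2 = v^35 is central, so an irreducible representation sends it to +I or -I (Schur).
This locks tr(u) to 2*cos(pi*alpha/2), alpha in 1..1, and tr(v) to 2*cos(pi*beta/35), beta in 1..34, on each component of irreducible characters.
u^2 = (-1)^alpha I and v^35 = (-1)^beta I must agree, so alpha and beta have equal parity.
Counting: 1 odd alphas x 17 odd betas + 0 even alphas x 17 even betas = 17 + 0 = 17.
components with irreducible characters: 17; plus the single component of reducible (abelian) characters: total 18.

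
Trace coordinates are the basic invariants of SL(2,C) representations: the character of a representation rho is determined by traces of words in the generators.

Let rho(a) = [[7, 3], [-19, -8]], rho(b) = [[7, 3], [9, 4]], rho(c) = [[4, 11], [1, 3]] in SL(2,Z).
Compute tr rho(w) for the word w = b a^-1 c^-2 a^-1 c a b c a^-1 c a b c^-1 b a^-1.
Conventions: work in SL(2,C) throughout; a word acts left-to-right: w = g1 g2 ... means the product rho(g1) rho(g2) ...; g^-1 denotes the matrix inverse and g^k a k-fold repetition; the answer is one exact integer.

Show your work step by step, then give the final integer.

101534603324827

rho(b) = [[7, 3], [9, 4]]
... * rho(a^-1) = [[-8, -3], [19, 7]]  ->  [[1, 0], [4, 1]]
... * rho(c^-1) = [[3, -11], [-1, 4]]  ->  [[3, -11], [11, -40]]
... * rho(c^-1) = [[3, -11], [-1, 4]]  ->  [[20, -77], [73, -281]]
... * rho(a^-1) = [[-8, -3], [19, 7]]  ->  [[-1623, -599], [-5923, -2186]]
... * rho(c) = [[4, 11], [1, 3]]  ->  [[-7091, -19650], [-25878, -71711]]
... * rho(a) = [[7, 3], [-19, -8]]  ->  [[323713, 135927], [1181363, 496054]]
... * rho(b) = [[7, 3], [9, 4]]  ->  [[3489334, 1514847], [12734027, 5528305]]
... * rho(c) = [[4, 11], [1, 3]]  ->  [[15472183, 42927215], [56464413, 156659212]]
... * rho(a^-1) = [[-8, -3], [19, 7]]  ->  [[691839621, 254073956], [2524809724, 927221245]]
... * rho(c) = [[4, 11], [1, 3]]  ->  [[3021432440, 8372457699], [11026460141, 30554570699]]
... * rho(a) = [[7, 3], [-19, -8]]  ->  [[-137926669201, -57915364272], [-503351622294, -211357185169]]
... * rho(b) = [[7, 3], [9, 4]]  ->  [[-1486724962855, -645441464691], [-5425676022579, -2355483607558]]
... * rho(c^-1) = [[3, -11], [-1, 4]]  ->  [[-3814733423874, 13772208732641], [-13921544460179, 50260501818137]]
... * rho(b) = [[7, 3], [9, 4]]  ->  [[97246744626651, 43644634658942], [354893705141980, 159277373892011]]
... * rho(a^-1) = [[-8, -3], [19, 7]]  ->  [[51274101506690, 13772208732641], [187120462812369, 50260501818137]]
tr = 51274101506690 + 50260501818137 = 101534603324827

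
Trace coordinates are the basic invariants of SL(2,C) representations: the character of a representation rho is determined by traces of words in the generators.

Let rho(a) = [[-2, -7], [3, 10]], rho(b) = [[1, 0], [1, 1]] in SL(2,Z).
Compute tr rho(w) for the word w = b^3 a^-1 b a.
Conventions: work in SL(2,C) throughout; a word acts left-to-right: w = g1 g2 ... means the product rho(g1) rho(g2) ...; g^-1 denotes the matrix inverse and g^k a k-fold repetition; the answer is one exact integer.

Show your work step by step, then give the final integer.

rho(b) = [[1, 0], [1, 1]]
... * rho(b) = [[1, 0], [1, 1]]  ->  [[1, 0], [2, 1]]
... * rho(b) = [[1, 0], [1, 1]]  ->  [[1, 0], [3, 1]]
... * rho(a^-1) = [[10, 7], [-3, -2]]  ->  [[10, 7], [27, 19]]
... * rho(b) = [[1, 0], [1, 1]]  ->  [[17, 7], [46, 19]]
... * rho(a) = [[-2, -7], [3, 10]]  ->  [[-13, -49], [-35, -132]]
tr = -13 + -132 = -145

-145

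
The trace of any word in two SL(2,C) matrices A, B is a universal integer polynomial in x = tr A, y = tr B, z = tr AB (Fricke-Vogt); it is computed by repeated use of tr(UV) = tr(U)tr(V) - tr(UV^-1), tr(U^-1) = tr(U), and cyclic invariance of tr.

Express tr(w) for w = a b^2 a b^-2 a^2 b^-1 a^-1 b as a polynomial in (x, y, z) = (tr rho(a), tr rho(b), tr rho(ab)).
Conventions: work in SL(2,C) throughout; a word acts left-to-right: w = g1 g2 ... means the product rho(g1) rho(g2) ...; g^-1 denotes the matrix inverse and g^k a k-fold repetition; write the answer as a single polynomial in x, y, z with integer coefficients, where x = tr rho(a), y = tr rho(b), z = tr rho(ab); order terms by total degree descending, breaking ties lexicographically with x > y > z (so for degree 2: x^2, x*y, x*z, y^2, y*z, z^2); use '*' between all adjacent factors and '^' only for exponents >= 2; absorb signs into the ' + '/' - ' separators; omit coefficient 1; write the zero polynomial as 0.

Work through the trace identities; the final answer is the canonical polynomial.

trace(a b a b) = trace(b a) * trace(b a) - trace(1)  (split on b) = z^2 - 2
apply: trace(a b a) = trace(a) * trace(b a) - trace(b)  (reduce the a square) = x*z - y
use: trace(b a b^2 a) = trace(b) * trace(a b a b) - trace(a b a)  (reduce the b square) = y*z^2 - x*z - y
use: trace(b a b) = trace(b) * trace(a b) - trace(a)  (reduce the b square) = y*z - x
trace(b a b^2) = trace(b) * trace(b a b) - trace(b a)  (reduce the b square) = y^2*z - x*y - z
trace(a b a b^2 a) = trace(a) * trace(b a b^2 a) - trace(b a b^2)  (reduce the a square) = x*y*z^2 - x^2*z - y^2*z + z
trace(a b a b a b) = trace(a b) * trace(a b a b) - trace(a^-1 b^-1)  (split on a) = z^3 - 3*z
use: trace(a b a b a) = trace(a) * trace(b a b a) - trace(b a b)  (reduce the a square) = x*z^2 - y*z - x
trace(a b a b^2 a b) = trace(b) * trace(a b a b a b) - trace(a b a b a)  (reduce the b square) = y*z^3 - x*z^2 - 2*y*z + x
apply: trace(b^-1 a b a b^2 a) = trace(a b a b^2 a) * trace(b) - trace(a b a b^2 a b)  (eliminate b^-1) = x*y^2*z^2 - x^2*y*z - y^3*z - y*z^3 + x*z^2 + 3*y*z - x
trace(b a b^2 a b^-2 a) = trace(b^-1 a b a b^2 a) * trace(b) - trace(b^-1 a b a b^2 a b)  (eliminate b^-1) = x*y^3*z^2 - x^2*y^2*z - y^4*z - y^2*z^3 + x^2*z + 4*y^2*z - x*y - z
use: trace(b^2 a b a^2) = trace(a) * trace(b^2 a b a) - trace(b^2 a b)  (reduce the a square) = x*y*z^2 - x^2*z - y^2*z + z
use: trace(a^3 b^2 a b) = trace(a) * trace(b^2 a b a^2) - trace(b^2 a b a)  (reduce the a square) = x^2*y*z^2 - x^3*z - x*y^2*z - y*z^2 + 2*x*z + y
apply: trace(a^2) = trace(a) * trace(a) - trace(1)  (reduce the a square) = x^2 - 2
apply: trace(b^2 a^2) = trace(b) * trace(a^2 b) - trace(a^2)  (reduce the b square) = x*y*z - x^2 - y^2 + 2
trace(a b^2 a^2) = trace(a) * trace(b^2 a^2) - trace(b^2 a)  (reduce the a square) = x^2*y*z - x^3 - x*y^2 - y*z + 3*x
use: trace(a^3 b^2 a) = trace(a) * trace(a b^2 a^2) - trace(a b^2 a)  (reduce the a square) = x^3*y*z - x^4 - x^2*y^2 - 2*x*y*z + 4*x^2 + y^2 - 2
trace(b a b^2 a^3 b) = trace(b) * trace(a^3 b^2 a b) - trace(a^3 b^2 a)  (reduce the b square) = x^2*y^2*z^2 - 2*x^3*y*z - x*y^3*z + x^4 + x^2*y^2 - y^2*z^2 + 4*x*y*z - 4*x^2 + 2
trace(a^2 b a b a b) = trace(a) * trace(b a b a b a) - trace(b a b a b)  (reduce the a square) = x*z^3 - y*z^2 - 2*x*z + y
trace(a^2 b a b a) = trace(a) * trace(b a b a^2) - trace(b a b a)  (reduce the a square) = x^2*z^2 - x*y*z - x^2 - z^2 + 2
trace(b a b a b^2 a^2) = trace(b) * trace(a^2 b a b a b) - trace(a^2 b a b a)  (reduce the b square) = x*y*z^3 - x^2*z^2 - y^2*z^2 - x*y*z + x^2 + y^2 + z^2 - 2
trace(b a b^2 a^3 b a) = trace(a) * trace(b a b a b^2 a^2) - trace(b a b a b^2 a)  (reduce the a square) = x^2*y*z^3 - x^3*z^2 - x*y^2*z^2 - x^2*y*z - y*z^3 + x^3 + x*y^2 + 2*x*z^2 + 2*y*z - 3*x
trace(a^2 b a^-1 b a b^2 a) = trace(b a b^2 a^3 b) * trace(a) - trace(b a b^2 a^3 b a)  (eliminate a^-1) = x^3*y^2*z^2 - 2*x^4*y*z - x^2*y^3*z - x^2*y*z^3 + x^5 + x^3*y^2 + x^3*z^2 + 5*x^2*y*z + y*z^3 - 5*x^3 - x*y^2 - 2*x*z^2 - 2*y*z + 5*x
apply: trace(a b a^2 b^2 a b) = trace(b) * trace(a b a b a^2 b) - trace(a b a b a^2)  (reduce the b square) = x*y*z^3 - x^2*z^2 - y^2*z^2 - x*y*z + x^2 + y^2 + z^2 - 2
apply: trace(b a^2 b^2) = trace(b) * trace(b a^2 b) - trace(b a^2)  (reduce the b square) = x*y^2*z - x^2*y - y^3 - x*z + 3*y
trace(a b a^2 b^2 a) = trace(a) * trace(b a^2 b^2 a) - trace(b a^2 b^2)  (reduce the a square) = x^2*y*z^2 - x^3*z - 2*x*y^2*z + x^2*y + y^3 + 2*x*z - 3*y
apply: trace(b a b^2 a b a^2 b) = trace(b) * trace(a b a^2 b^2 a b) - trace(a b a^2 b^2 a)  (reduce the b square) = x*y^2*z^3 - 2*x^2*y*z^2 - y^3*z^2 + x^3*z + x*y^2*z + y*z^2 - 2*x*z + y
trace(a b a b a b a b) = trace(a b a b a b) * trace(a b) - trace(b a b a)  (split on a) = z^4 - 4*z^2 + 2
trace(b a b a b^2 a b a) = trace(b) * trace(a b a b a b a b) - trace(a b a b a b a)  (reduce the b square) = y*z^4 - x*z^3 - 3*y*z^2 + 2*x*z + y
use: trace(b a b a b^2 a b) = trace(b) * trace(a b a b^2 a b) - trace(a b a b^2 a)  (reduce the b square) = y^2*z^3 - 2*x*y*z^2 + x^2*z - y^2*z + x*y - z
use: trace(b a b^2 a b a^2 b a) = trace(a) * trace(b a b a b^2 a b a) - trace(b a b a b^2 a b)  (reduce the a square) = x*y*z^4 - x^2*z^3 - y^2*z^3 - x*y*z^2 + x^2*z + y^2*z + z
use: trace(a^2 b a^-1 b a b^2 a b) = trace(b a b^2 a b a^2 b) * trace(a) - trace(b a b^2 a b a^2 b a)  (eliminate a^-1) = x^2*y^2*z^3 - 2*x^3*y*z^2 - x*y^3*z^2 - x*y*z^4 + x^4*z + x^2*y^2*z + x^2*z^3 + y^2*z^3 + 2*x*y*z^2 - 3*x^2*z - y^2*z + x*y - z
apply: trace(b^-1 a^2 b a^-1 b a b^2 a) = trace(a^2 b a^-1 b a b^2 a) * trace(b) - trace(a^2 b a^-1 b a b^2 a b)  (eliminate b^-1) = x^3*y^3*z^2 - 2*x^4*y^2*z - x^2*y^4*z - 2*x^2*y^2*z^3 + x^5*y + x^3*y^3 + 3*x^3*y*z^2 + x*y^3*z^2 + x*y*z^4 - x^4*z + 4*x^2*y^2*z - x^2*z^3 - 5*x^3*y - x*y^3 - 4*x*y*z^2 + 3*x^2*z - y^2*z + 4*x*y + z
trace(a^-1 b a b^2 a b^-2 a^2 b) = trace(b^-1 a^2 b a^-1 b a b^2 a) * trace(b) - trace(b^-1 a^2 b a^-1 b a b^2 a b)  (eliminate b^-1) = x^3*y^4*z^2 - 2*x^4*y^3*z - x^2*y^5*z - 2*x^2*y^3*z^3 + x^5*y^2 + x^3*y^4 + 2*x^3*y^2*z^2 + x*y^4*z^2 + x*y^2*z^4 + x^4*y*z + 5*x^2*y^3*z - x^5 - 6*x^3*y^2 - x^3*z^2 - x*y^4 - 4*x*y^2*z^2 - 2*x^2*y*z - y^3*z - y*z^3 + 5*x^3 + 5*x*y^2 + 2*x*z^2 + 3*y*z - 5*x
trace(a b^2 a b^-2 a^2 b^-1 a^-1 b) = trace(a^-1 b a b^2 a b^-2 a^2) * trace(b) - trace(a^-1 b a b^2 a b^-2 a^2 b)  (eliminate b^-1) = -x^3*y^4*z^2 + 2*x^4*y^3*z + x^2*y^5*z + 2*x^2*y^3*z^3 - x^5*y^2 - x^3*y^4 - 2*x^3*y^2*z^2 - x*y^2*z^4 - x^4*y*z - 6*x^2*y^3*z - y^5*z - y^3*z^3 + x^5 + 6*x^3*y^2 + x^3*z^2 + x*y^4 + 4*x*y^2*z^2 + 3*x^2*y*z + 5*y^3*z + y*z^3 - 5*x^3 - 6*x*y^2 - 2*x*z^2 - 4*y*z + 5*x

-x^3*y^4*z^2 + 2*x^4*y^3*z + x^2*y^5*z + 2*x^2*y^3*z^3 - x^5*y^2 - x^3*y^4 - 2*x^3*y^2*z^2 - x*y^2*z^4 - x^4*y*z - 6*x^2*y^3*z - y^5*z - y^3*z^3 + x^5 + 6*x^3*y^2 + x^3*z^2 + x*y^4 + 4*x*y^2*z^2 + 3*x^2*y*z + 5*y^3*z + y*z^3 - 5*x^3 - 6*x*y^2 - 2*x*z^2 - 4*y*z + 5*x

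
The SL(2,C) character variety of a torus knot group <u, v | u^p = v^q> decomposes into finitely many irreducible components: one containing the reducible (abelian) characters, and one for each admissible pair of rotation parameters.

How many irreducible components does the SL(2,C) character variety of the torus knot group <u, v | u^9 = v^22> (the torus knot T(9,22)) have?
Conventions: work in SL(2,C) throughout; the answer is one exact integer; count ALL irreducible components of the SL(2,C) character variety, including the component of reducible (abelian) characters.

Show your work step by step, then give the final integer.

85

In the torus knot group T(9,22), u^9 = v^22 is central, so an irreducible representation sends it to +I or -I (Schur).
This locks tr(u) to 2*cos(pi*alpha/9), alpha in 1..8, and tr(v) to 2*cos(pi*beta/22), beta in 1..21, on each component of irreducible characters.
u^9 = (-1)^alpha I and v^22 = (-1)^beta I must agree, so alpha and beta have equal parity.
Enumerate parity-matched pairs: 4*11 odd-odd plus 4*10 even-even gives 84.
Total: 84 irreducible-character components + 1 reducible (abelian) component = 85.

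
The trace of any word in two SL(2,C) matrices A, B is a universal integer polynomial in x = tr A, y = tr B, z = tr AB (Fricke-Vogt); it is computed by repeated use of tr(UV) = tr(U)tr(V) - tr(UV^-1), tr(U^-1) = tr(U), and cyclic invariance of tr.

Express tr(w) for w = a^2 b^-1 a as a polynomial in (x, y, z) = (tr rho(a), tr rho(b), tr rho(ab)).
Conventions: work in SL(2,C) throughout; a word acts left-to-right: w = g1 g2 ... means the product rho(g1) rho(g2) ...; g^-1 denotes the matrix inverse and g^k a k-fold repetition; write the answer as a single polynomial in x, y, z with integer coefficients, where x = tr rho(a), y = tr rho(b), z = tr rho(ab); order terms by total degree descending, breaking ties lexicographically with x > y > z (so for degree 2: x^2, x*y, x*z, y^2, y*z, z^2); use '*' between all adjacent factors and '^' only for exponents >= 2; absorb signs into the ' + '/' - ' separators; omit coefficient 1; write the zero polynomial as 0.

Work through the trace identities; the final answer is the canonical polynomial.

tr(a^2) = tr(a)*tr(a) - tr(1)  (reduce the a square) = x^2 - 2
tr(a^3) = tr(a)*tr(a^2) - tr(a)  (reduce the a square) = x^3 - 3*x
tr(a b a) = tr(a)*tr(b a) - tr(b)  (reduce the a square) = x*z - y
tr(a^3 b) = tr(a)*tr(a b a) - tr(a b)  (reduce the a square) = x^2*z - x*y - z
tr(a^2 b^-1 a) = tr(a^3)*tr(b) - tr(a^3 b)  (eliminate b^-1) = x^3*y - x^2*z - 2*x*y + z

x^3*y - x^2*z - 2*x*y + z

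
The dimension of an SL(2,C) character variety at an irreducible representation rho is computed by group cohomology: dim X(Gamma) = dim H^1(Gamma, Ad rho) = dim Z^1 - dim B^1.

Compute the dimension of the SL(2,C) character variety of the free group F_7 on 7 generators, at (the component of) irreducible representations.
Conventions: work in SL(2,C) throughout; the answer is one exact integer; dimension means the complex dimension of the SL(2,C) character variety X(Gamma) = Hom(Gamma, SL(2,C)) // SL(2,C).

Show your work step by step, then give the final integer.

Here Gamma is free of rank 7 — no relator constrains a cocycle.
So Z^1 = (sl_2)^7 in full: dim Z^1 = 21.
Irreducibility makes the coboundary map sl_2 -> Z^1 injective (trivial centralizer), so dim B^1 = 3.
dim X = dim H^1 = dim Z^1 - dim B^1 = 21 - 3 = 18.

18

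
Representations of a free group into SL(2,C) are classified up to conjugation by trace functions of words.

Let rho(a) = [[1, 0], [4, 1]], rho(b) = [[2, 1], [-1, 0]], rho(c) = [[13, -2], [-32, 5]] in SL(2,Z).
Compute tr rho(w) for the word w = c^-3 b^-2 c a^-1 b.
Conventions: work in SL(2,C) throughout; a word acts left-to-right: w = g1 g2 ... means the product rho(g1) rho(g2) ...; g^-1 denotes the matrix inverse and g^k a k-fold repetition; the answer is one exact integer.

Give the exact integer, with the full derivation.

rho(c^-1) = [[5, 2], [32, 13]]
... * rho(c^-1) = [[5, 2], [32, 13]]  ->  [[89, 36], [576, 233]]
... * rho(c^-1) = [[5, 2], [32, 13]]  ->  [[1597, 646], [10336, 4181]]
... * rho(b^-1) = [[0, -1], [1, 2]]  ->  [[646, -305], [4181, -1974]]
... * rho(b^-1) = [[0, -1], [1, 2]]  ->  [[-305, -1256], [-1974, -8129]]
... * rho(c) = [[13, -2], [-32, 5]]  ->  [[36227, -5670], [234466, -36697]]
... * rho(a^-1) = [[1, 0], [-4, 1]]  ->  [[58907, -5670], [381254, -36697]]
... * rho(b) = [[2, 1], [-1, 0]]  ->  [[123484, 58907], [799205, 381254]]
tr = 123484 + 381254 = 504738

504738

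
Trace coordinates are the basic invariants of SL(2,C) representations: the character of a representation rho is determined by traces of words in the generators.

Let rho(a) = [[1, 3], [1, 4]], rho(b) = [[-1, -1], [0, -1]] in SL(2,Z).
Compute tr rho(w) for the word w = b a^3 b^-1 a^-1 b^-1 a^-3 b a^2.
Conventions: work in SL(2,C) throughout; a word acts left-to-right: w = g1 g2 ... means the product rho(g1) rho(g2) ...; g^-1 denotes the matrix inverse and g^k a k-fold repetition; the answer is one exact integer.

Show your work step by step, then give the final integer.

rho(b) = [[-1, -1], [0, -1]]
... * rho(a) = [[1, 3], [1, 4]]  ->  [[-2, -7], [-1, -4]]
... * rho(a) = [[1, 3], [1, 4]]  ->  [[-9, -34], [-5, -19]]
... * rho(a) = [[1, 3], [1, 4]]  ->  [[-43, -163], [-24, -91]]
... * rho(b^-1) = [[-1, 1], [0, -1]]  ->  [[43, 120], [24, 67]]
... * rho(a^-1) = [[4, -3], [-1, 1]]  ->  [[52, -9], [29, -5]]
... * rho(b^-1) = [[-1, 1], [0, -1]]  ->  [[-52, 61], [-29, 34]]
... * rho(a^-1) = [[4, -3], [-1, 1]]  ->  [[-269, 217], [-150, 121]]
... * rho(a^-1) = [[4, -3], [-1, 1]]  ->  [[-1293, 1024], [-721, 571]]
... * rho(a^-1) = [[4, -3], [-1, 1]]  ->  [[-6196, 4903], [-3455, 2734]]
... * rho(b) = [[-1, -1], [0, -1]]  ->  [[6196, 1293], [3455, 721]]
... * rho(a) = [[1, 3], [1, 4]]  ->  [[7489, 23760], [4176, 13249]]
... * rho(a) = [[1, 3], [1, 4]]  ->  [[31249, 117507], [17425, 65524]]
tr = 31249 + 65524 = 96773

96773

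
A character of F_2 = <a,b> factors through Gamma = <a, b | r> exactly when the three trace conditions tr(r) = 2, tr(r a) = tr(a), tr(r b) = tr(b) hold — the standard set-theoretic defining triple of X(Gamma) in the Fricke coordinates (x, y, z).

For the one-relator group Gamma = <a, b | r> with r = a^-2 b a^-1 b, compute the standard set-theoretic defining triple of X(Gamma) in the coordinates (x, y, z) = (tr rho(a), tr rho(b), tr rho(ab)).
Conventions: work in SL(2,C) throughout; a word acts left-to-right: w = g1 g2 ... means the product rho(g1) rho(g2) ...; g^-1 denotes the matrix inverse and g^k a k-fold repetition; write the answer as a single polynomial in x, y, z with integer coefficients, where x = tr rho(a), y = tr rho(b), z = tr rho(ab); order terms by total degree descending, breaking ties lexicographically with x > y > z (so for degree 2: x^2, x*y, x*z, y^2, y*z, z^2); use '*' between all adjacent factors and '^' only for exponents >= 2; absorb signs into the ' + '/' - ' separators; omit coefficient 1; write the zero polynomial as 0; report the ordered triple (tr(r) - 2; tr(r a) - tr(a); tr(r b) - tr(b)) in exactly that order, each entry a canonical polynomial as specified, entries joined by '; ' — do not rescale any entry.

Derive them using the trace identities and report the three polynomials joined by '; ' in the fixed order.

tr(b^2) = tr(b) * tr(b) - tr(1) = y^2 - 2
reduce: tr(b^2 a) = tr(b) * tr(a b) - tr(a) = y*z - x
so tr(b a^-1 b) = tr(b^2) * tr(a) - tr(b^2 a) = x*y^2 - y*z - x
tr(b a b a) = tr(b a) * tr(b a) - tr(1)   [split at repeated b] = z^2 - 2
reduce: tr(b a^-1 b a) = tr(b a b) * tr(a) - tr(b a b a) = x*y*z - x^2 - z^2 + 2
so tr(b a^-1 b a^-1) = tr(b a^-1 b) * tr(a) - tr(b a^-1 b a) = x^2*y^2 - 2*x*y*z + z^2 - 2
tr(a^-2 b a^-1 b) = tr(b a^-1 b a^-1) * tr(a) - tr(b a^-1 b) = x^3*y^2 - 2*x^2*y*z - x*y^2 + x*z^2 + y*z - x
so tr(b^3) = tr(b) * tr(b^2) - tr(b)  (reduce the b square) = y^3 - 3*y
tr(b^3 a) = tr(b) * tr(b a b) - tr(b a)  (reduce the b square) = y^2*z - x*y - z
tr(b^2 a^-1 b) = tr(b^3) * tr(a) - tr(b^3 a)  (eliminate a^-1) = x*y^3 - y^2*z - 2*x*y + z
so tr(a b a) = tr(a) * tr(b a) - tr(b)  (reduce the a square) = x*z - y
tr(b a b^2 a) = tr(b) * tr(a b a b) - tr(a b a)  (reduce the b square) = y*z^2 - x*z - y
so tr(b^2 a^-1 b a) = tr(b a b^2) * tr(a) - tr(b a b^2 a)  (eliminate a^-1) = x*y^2*z - x^2*y - y*z^2 + y
tr(b a^-1 b^2 a^-1) = tr(b^2 a^-1 b) * tr(a) - tr(b^2 a^-1 b a)  (eliminate a^-1) = x^2*y^3 - 2*x*y^2*z - x^2*y + y*z^2 + x*z - y
reduce: tr(a^-2 b a^-1 b^2) = tr(b a^-1 b^2 a^-1) * tr(a) - tr(b a^-1 b^2)  (eliminate a^-1) = x^3*y^3 - 2*x^2*y^2*z - x^3*y - x*y^3 + x*y*z^2 + x^2*z + y^2*z + x*y - z
assemble the triple (tr(r) - 2; tr(r a) - x; tr(r b) - y)

x^3*y^2 - 2*x^2*y*z - x*y^2 + x*z^2 + y*z - x - 2; x^2*y^2 - 2*x*y*z + z^2 - x - 2; x^3*y^3 - 2*x^2*y^2*z - x^3*y - x*y^3 + x*y*z^2 + x^2*z + y^2*z + x*y - y - z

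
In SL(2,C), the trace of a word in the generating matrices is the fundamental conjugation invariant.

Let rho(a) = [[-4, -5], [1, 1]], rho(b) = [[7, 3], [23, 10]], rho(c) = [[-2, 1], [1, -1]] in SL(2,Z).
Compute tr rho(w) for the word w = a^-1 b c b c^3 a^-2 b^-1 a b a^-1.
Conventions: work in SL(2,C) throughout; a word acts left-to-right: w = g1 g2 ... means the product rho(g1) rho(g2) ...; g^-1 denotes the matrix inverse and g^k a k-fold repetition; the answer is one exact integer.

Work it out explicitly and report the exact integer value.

-324054827

rho(a^-1) = [[1, 5], [-1, -4]]
... * rho(b) = [[7, 3], [23, 10]]  ->  [[122, 53], [-99, -43]]
... * rho(c) = [[-2, 1], [1, -1]]  ->  [[-191, 69], [155, -56]]
... * rho(b) = [[7, 3], [23, 10]]  ->  [[250, 117], [-203, -95]]
... * rho(c) = [[-2, 1], [1, -1]]  ->  [[-383, 133], [311, -108]]
... * rho(c) = [[-2, 1], [1, -1]]  ->  [[899, -516], [-730, 419]]
... * rho(c) = [[-2, 1], [1, -1]]  ->  [[-2314, 1415], [1879, -1149]]
... * rho(a^-1) = [[1, 5], [-1, -4]]  ->  [[-3729, -17230], [3028, 13991]]
... * rho(a^-1) = [[1, 5], [-1, -4]]  ->  [[13501, 50275], [-10963, -40824]]
... * rho(b^-1) = [[10, -3], [-23, 7]]  ->  [[-1021315, 311422], [829322, -252879]]
... * rho(a) = [[-4, -5], [1, 1]]  ->  [[4396682, 5417997], [-3570167, -4399489]]
... * rho(b) = [[7, 3], [23, 10]]  ->  [[155390705, 67370016], [-126179416, -54705391]]
... * rho(a^-1) = [[1, 5], [-1, -4]]  ->  [[88020689, 507473461], [-71474025, -412075516]]
tr = 88020689 + -412075516 = -324054827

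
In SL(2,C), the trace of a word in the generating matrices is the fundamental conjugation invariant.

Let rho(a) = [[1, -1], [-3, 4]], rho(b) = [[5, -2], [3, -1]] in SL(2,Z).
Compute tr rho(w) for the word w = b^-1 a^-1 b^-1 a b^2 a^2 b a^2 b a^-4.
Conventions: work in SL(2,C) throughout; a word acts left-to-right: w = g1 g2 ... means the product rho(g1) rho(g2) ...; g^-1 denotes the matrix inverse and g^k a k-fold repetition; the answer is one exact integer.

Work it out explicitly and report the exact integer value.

-7940551

rho(b^-1) = [[-1, 2], [-3, 5]]
... * rho(a^-1) = [[4, 1], [3, 1]]  ->  [[2, 1], [3, 2]]
... * rho(b^-1) = [[-1, 2], [-3, 5]]  ->  [[-5, 9], [-9, 16]]
... * rho(a) = [[1, -1], [-3, 4]]  ->  [[-32, 41], [-57, 73]]
... * rho(b) = [[5, -2], [3, -1]]  ->  [[-37, 23], [-66, 41]]
... * rho(b) = [[5, -2], [3, -1]]  ->  [[-116, 51], [-207, 91]]
... * rho(a) = [[1, -1], [-3, 4]]  ->  [[-269, 320], [-480, 571]]
... * rho(a) = [[1, -1], [-3, 4]]  ->  [[-1229, 1549], [-2193, 2764]]
... * rho(b) = [[5, -2], [3, -1]]  ->  [[-1498, 909], [-2673, 1622]]
... * rho(a) = [[1, -1], [-3, 4]]  ->  [[-4225, 5134], [-7539, 9161]]
... * rho(a) = [[1, -1], [-3, 4]]  ->  [[-19627, 24761], [-35022, 44183]]
... * rho(b) = [[5, -2], [3, -1]]  ->  [[-23852, 14493], [-42561, 25861]]
... * rho(a^-1) = [[4, 1], [3, 1]]  ->  [[-51929, -9359], [-92661, -16700]]
... * rho(a^-1) = [[4, 1], [3, 1]]  ->  [[-235793, -61288], [-420744, -109361]]
... * rho(a^-1) = [[4, 1], [3, 1]]  ->  [[-1127036, -297081], [-2011059, -530105]]
... * rho(a^-1) = [[4, 1], [3, 1]]  ->  [[-5399387, -1424117], [-9634551, -2541164]]
tr = -5399387 + -2541164 = -7940551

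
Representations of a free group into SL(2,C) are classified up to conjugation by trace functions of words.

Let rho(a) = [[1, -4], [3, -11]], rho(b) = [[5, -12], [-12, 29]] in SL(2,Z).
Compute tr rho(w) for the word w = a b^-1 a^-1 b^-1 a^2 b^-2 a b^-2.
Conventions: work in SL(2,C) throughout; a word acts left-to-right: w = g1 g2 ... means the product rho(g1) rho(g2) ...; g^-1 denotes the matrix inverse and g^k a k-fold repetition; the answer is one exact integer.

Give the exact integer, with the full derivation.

-170153892610

rho(a) = [[1, -4], [3, -11]]
... * rho(b^-1) = [[29, 12], [12, 5]]  ->  [[-19, -8], [-45, -19]]
... * rho(a^-1) = [[-11, 4], [-3, 1]]  ->  [[233, -84], [552, -199]]
... * rho(b^-1) = [[29, 12], [12, 5]]  ->  [[5749, 2376], [13620, 5629]]
... * rho(a) = [[1, -4], [3, -11]]  ->  [[12877, -49132], [30507, -116399]]
... * rho(a) = [[1, -4], [3, -11]]  ->  [[-134519, 488944], [-318690, 1158361]]
... * rho(b^-1) = [[29, 12], [12, 5]]  ->  [[1966277, 830492], [4658322, 1967525]]
... * rho(b^-1) = [[29, 12], [12, 5]]  ->  [[66987937, 27747784], [158701638, 65737489]]
... * rho(a) = [[1, -4], [3, -11]]  ->  [[150231289, -573177372], [355914105, -1357918931]]
... * rho(b^-1) = [[29, 12], [12, 5]]  ->  [[-2521421083, -1063111392], [-5973518127, -2518625395]]
... * rho(b^-1) = [[29, 12], [12, 5]]  ->  [[-85878548111, -35572609956], [-203455530423, -84275344499]]
tr = -85878548111 + -84275344499 = -170153892610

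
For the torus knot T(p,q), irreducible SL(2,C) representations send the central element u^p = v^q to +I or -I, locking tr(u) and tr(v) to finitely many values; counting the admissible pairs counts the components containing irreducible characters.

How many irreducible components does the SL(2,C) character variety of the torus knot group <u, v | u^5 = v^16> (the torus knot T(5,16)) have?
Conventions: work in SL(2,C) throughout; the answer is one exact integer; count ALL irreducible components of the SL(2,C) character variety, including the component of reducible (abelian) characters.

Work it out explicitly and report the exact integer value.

For T(5,16): irreducibility forces the central element u^5 = v^16 to one of +I, -I.
On an irreducible component, tr(u) is locked at 2*cos(pi*alpha/5) for some alpha in 1..4, and tr(v) at 2*cos(pi*beta/16) for some beta in 1..15.
The two central values (-1)^alpha I and (-1)^beta I must be the same matrix, so alpha and beta share a parity.
Enumerate parity-matched pairs: 2*8 odd-odd plus 2*7 even-even gives 30.
Total: 30 irreducible-character components + 1 reducible (abelian) component = 31.

31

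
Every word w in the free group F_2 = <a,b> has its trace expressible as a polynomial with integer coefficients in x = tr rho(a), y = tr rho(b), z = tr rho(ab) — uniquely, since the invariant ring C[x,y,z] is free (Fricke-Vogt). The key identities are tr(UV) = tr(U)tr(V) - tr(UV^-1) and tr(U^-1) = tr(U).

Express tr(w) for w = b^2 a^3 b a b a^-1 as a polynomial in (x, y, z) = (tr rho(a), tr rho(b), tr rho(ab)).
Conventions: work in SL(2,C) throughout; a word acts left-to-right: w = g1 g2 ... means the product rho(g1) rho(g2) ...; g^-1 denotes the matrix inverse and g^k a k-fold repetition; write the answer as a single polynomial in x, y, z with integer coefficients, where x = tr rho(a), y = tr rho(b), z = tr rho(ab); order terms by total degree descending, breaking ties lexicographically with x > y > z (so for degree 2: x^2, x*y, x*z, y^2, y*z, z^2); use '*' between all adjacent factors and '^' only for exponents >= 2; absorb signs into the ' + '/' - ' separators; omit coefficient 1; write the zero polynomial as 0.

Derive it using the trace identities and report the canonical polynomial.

use: tr(b a b a) = tr(a b) tr(a b) - tr(1)  (split on a) = z^2 - 2
tr(b a b) = tr(b) tr(a b) - tr(a)  (reduce the b square) = y*z - x
tr(a b a b a) = tr(a) tr(b a b a) - tr(b a b)  (reduce the a square) = x*z^2 - y*z - x
tr(a^3 b a b) = tr(a) tr(a b a b a) - tr(a b a b)  (reduce the a square) = x^2*z^2 - x*y*z - x^2 - z^2 + 2
use: tr(a b a) = tr(a) tr(b a) - tr(b)  (reduce the a square) = x*z - y
tr(a b a^2) = tr(a) tr(a b a) - tr(a b)  (reduce the a square) = x^2*z - x*y - z
apply: tr(a^3 b a) = tr(a) tr(a b a^2) - tr(a b a)  (reduce the a square) = x^3*z - x^2*y - 2*x*z + y
tr(a^3 b a b^2) = tr(b) tr(a^3 b a b) - tr(a^3 b a)  (reduce the b square) = x^2*y*z^2 - x^3*z - x*y^2*z - y*z^2 + 2*x*z + y
apply: tr(b^2 a^3 b a b) = tr(b) tr(a^3 b a b^2) - tr(a^3 b a b)  (reduce the b square) = x^2*y^2*z^2 - x^3*y*z - x*y^3*z - x^2*z^2 - y^2*z^2 + 3*x*y*z + x^2 + y^2 + z^2 - 2
apply: tr(b a b a b a) = tr(a b a b) tr(a b) - tr(b a)  (split on a) = z^3 - 3*z
use: tr(b a b a b) = tr(b) tr(a b a b) - tr(a b a)  (reduce the b square) = y*z^2 - x*z - y
tr(a^2 b a b a b) = tr(a) tr(b a b a b a) - tr(b a b a b)  (reduce the a square) = x*z^3 - y*z^2 - 2*x*z + y
apply: tr(a b a b a b^2 a) = tr(b) tr(a^2 b a b a b) - tr(a^2 b a b a)  (reduce the b square) = x*y*z^3 - x^2*z^2 - y^2*z^2 - x*y*z + x^2 + y^2 + z^2 - 2
tr(a b a b a b^2) = tr(b) tr(a b a b a b) - tr(a b a b a)  (reduce the b square) = y*z^3 - x*z^2 - 2*y*z + x
use: tr(b^2 a^3 b a b a) = tr(a) tr(a b a b a b^2 a) - tr(a b a b a b^2)  (reduce the a square) = x^2*y*z^3 - x^3*z^2 - x*y^2*z^2 - x^2*y*z - y*z^3 + x^3 + x*y^2 + 2*x*z^2 + 2*y*z - 3*x
tr(b^2 a^3 b a b a^-1) = tr(b^2 a^3 b a b) tr(a) - tr(b^2 a^3 b a b a)  (eliminate a^-1) = x^3*y^2*z^2 - x^4*y*z - x^2*y^3*z - x^2*y*z^3 + 4*x^2*y*z + y*z^3 - x*z^2 - 2*y*z + x

x^3*y^2*z^2 - x^4*y*z - x^2*y^3*z - x^2*y*z^3 + 4*x^2*y*z + y*z^3 - x*z^2 - 2*y*z + x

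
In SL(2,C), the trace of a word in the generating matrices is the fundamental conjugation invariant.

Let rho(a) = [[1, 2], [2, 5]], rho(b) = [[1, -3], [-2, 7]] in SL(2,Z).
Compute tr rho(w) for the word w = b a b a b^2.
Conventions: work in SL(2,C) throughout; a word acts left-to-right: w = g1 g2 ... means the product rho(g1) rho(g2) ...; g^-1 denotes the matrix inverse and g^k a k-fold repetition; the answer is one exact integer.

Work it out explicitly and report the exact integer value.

41278

rho(b) = [[1, -3], [-2, 7]]
... * rho(a) = [[1, 2], [2, 5]]  ->  [[-5, -13], [12, 31]]
... * rho(b) = [[1, -3], [-2, 7]]  ->  [[21, -76], [-50, 181]]
... * rho(a) = [[1, 2], [2, 5]]  ->  [[-131, -338], [312, 805]]
... * rho(b) = [[1, -3], [-2, 7]]  ->  [[545, -1973], [-1298, 4699]]
... * rho(b) = [[1, -3], [-2, 7]]  ->  [[4491, -15446], [-10696, 36787]]
tr = 4491 + 36787 = 41278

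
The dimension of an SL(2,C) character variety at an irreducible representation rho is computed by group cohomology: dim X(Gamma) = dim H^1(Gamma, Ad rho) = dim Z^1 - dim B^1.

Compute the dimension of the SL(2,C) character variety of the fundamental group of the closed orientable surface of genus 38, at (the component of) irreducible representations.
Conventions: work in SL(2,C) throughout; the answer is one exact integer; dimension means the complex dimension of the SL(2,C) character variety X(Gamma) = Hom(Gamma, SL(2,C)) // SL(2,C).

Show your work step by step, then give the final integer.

222

The genus-38 surface group: 2g = 76 generators, one relator prod [a_i, b_i].
Unconstrained cocycle data is one sl_2 vector per generator (228 dimensions), cut by the relator condition d_2(z) = 0.
H^2 = coker(d_2) is dual to H^0 = 0 at irreducible rho (Poincare duality), so d_2 is onto: dim Z^1 = 225.
dim B^1 = 3 (coboundaries, injective at irreducible rho).
dim H^1 = 225 - 3 = 222 = dim X.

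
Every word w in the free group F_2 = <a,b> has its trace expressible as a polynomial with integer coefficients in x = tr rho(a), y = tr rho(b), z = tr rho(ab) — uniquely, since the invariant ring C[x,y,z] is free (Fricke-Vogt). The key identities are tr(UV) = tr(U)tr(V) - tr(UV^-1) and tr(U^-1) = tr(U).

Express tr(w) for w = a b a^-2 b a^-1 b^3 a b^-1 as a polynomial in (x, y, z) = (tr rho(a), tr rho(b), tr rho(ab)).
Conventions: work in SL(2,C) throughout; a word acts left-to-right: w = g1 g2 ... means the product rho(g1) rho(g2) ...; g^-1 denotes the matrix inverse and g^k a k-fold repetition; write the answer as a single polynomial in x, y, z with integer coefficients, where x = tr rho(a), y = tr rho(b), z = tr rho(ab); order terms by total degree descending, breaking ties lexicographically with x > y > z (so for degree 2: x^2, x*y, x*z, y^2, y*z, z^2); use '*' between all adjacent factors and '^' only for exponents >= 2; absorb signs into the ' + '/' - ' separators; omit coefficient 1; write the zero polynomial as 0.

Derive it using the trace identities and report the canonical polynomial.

x^4*y^5*z - x^5*y^4 - x^3*y^6 - 3*x^3*y^4*z^2 + x^4*y^3*z + x^2*y^5*z + 3*x^2*y^3*z^3 + x^5*y^2 + 6*x^3*y^4 + 2*x^3*y^2*z^2 + x*y^6 + x*y^4*z^2 - x*y^2*z^4 - 2*x^4*y*z - 10*x^2*y^3*z - 3*x^2*y*z^3 - y^5*z - y^3*z^3 - 5*x^3*y^2 + x^3*z^2 - 4*x*y^4 + 3*x*y^2*z^2 + x*z^4 + 9*x^2*y*z + 4*y^3*z + y*z^3 + x*y^2 - 4*x*z^2 - 2*y*z + x

and tr(b^2 a) = tr(b) tr(a b) - tr(a)   [square of b] = y*z - x
and tr(b^2) = tr(b) tr(b) - tr(1)   [square of b] = y^2 - 2
next, tr(a^2 b^2) = tr(a) tr(b^2 a) - tr(b^2)   [square of a] = x*y*z - x^2 - y^2 + 2
tr(a^2 b) = tr(a) tr(b a) - tr(b)   [square of a] = x*z - y
tr(b^2 a^2 b) = tr(b) tr(a^2 b^2) - tr(a^2 b)   [square of b] = x*y^2*z - x^2*y - y^3 - x*z + 3*y
and tr(b^3 a^2 b) = tr(b) tr(b^2 a^2 b) - tr(b^2 a^2)   [square of b] = x*y^3*z - x^2*y^2 - y^4 - 2*x*y*z + x^2 + 4*y^2 - 2
tr(b^3 a^2 b^2) = tr(b) tr(b^3 a^2 b) - tr(b^3 a^2)   [square of b] = x*y^4*z - x^2*y^3 - y^5 - 3*x*y^2*z + 2*x^2*y + 5*y^3 + x*z - 5*y
tr(b a b a) = tr(b a) tr(b a) - tr(1)   [split at a repeated b] = z^2 - 2
next, tr(a^2 b a b) = tr(a) tr(b a b a) - tr(b a b)   [square of a] = x*z^2 - y*z - x
tr(a^2 b a) = tr(a) tr(a b a) - tr(a b)   [square of a] = x^2*z - x*y - z
tr(a b^2 a^2 b) = tr(b) tr(a^2 b a b) - tr(a^2 b a)   [square of b] = x*y*z^2 - x^2*z - y^2*z + z
tr(a b^2 a^2) = tr(a) tr(b^2 a^2) - tr(b^2 a)   [square of a] = x^2*y*z - x^3 - x*y^2 - y*z + 3*x
tr(a^2 b^2 a b^2) = tr(b) tr(a b^2 a^2 b) - tr(a b^2 a^2)   [square of b] = x*y^2*z^2 - 2*x^2*y*z - y^3*z + x^3 + x*y^2 + 2*y*z - 3*x
next, tr(a^2 b^2 a b) = tr(b) tr(a b a^2 b) - tr(a b a^2)   [square of b] = x*y*z^2 - x^2*z - y^2*z + z
and tr(b^3 a^2 b^2 a) = tr(b) tr(a^2 b^2 a b^2) - tr(a^2 b^2 a b)   [square of b] = x*y^3*z^2 - 2*x^2*y^2*z - y^4*z + x^3*y + x*y^3 - x*y*z^2 + x^2*z + 3*y^2*z - 3*x*y - z
tr(a b^2 a^-1 b^3 a) = tr(b^3 a^2 b^2) tr(a) - tr(b^3 a^2 b^2 a)   [inverse elimination on a] = x^2*y^4*z - x^3*y^3 - x*y^5 - x*y^3*z^2 - x^2*y^2*z + y^4*z + x^3*y + 4*x*y^3 + x*y*z^2 - 3*y^2*z - 2*x*y + z
next, tr(a b a b^2) = tr(b) tr(a b a b) - tr(a b a)   [square of b] = y*z^2 - x*z - y
tr(b^2 a b a b) = tr(b) tr(a b a b^2) - tr(a b a b)   [square of b] = y^2*z^2 - x*y*z - y^2 - z^2 + 2
and tr(b a b a b^3) = tr(b) tr(b^2 a b a b) - tr(b^2 a b a)   [square of b] = y^3*z^2 - x*y^2*z - y^3 - 2*y*z^2 + x*z + 3*y
next, tr(b^3 a b a b^2) = tr(b) tr(b a b a b^3) - tr(b a b a b^2)   [square of b] = y^4*z^2 - x*y^3*z - y^4 - 3*y^2*z^2 + 2*x*y*z + 4*y^2 + z^2 - 2
next, tr(a b a b a b) = tr(b a b a) tr(b a) - tr(a b)   [split at a repeated b] = z^3 - 3*z
next, tr(a b^2 a b a b) = tr(b) tr(a b a b a b) - tr(a b a b a)   [square of b] = y*z^3 - x*z^2 - 2*y*z + x
and tr(b a b a b^2 a b) = tr(b) tr(a b^2 a b a b) - tr(a b^2 a b a)   [square of b] = y^2*z^3 - 2*x*y*z^2 + x^2*z - y^2*z + x*y - z
and tr(b^3 a b a b^2 a) = tr(b) tr(b a b a b^2 a b) - tr(b a b a b^2 a)   [square of b] = y^3*z^3 - 2*x*y^2*z^2 + x^2*y*z - y^3*z - y*z^3 + x*y^2 + x*z^2 + y*z - x
tr(a b^2 a^-1 b^3 a b) = tr(b^3 a b a b^2) tr(a) - tr(b^3 a b a b^2 a)   [inverse elimination on a] = x*y^4*z^2 - x^2*y^3*z - y^3*z^3 - x*y^4 - x*y^2*z^2 + x^2*y*z + y^3*z + y*z^3 + 3*x*y^2 - y*z - x
tr(b a^-1 b^3 a b^-1 a b) = tr(a b^2 a^-1 b^3 a) tr(b) - tr(a b^2 a^-1 b^3 a b)   [inverse elimination on b] = x^2*y^5*z - x^3*y^4 - x*y^6 - 2*x*y^4*z^2 + y^5*z + y^3*z^3 + x^3*y^2 + 5*x*y^4 + 2*x*y^2*z^2 - x^2*y*z - 4*y^3*z - y*z^3 - 5*x*y^2 + 2*y*z + x
tr(a b^3) = tr(b) tr(a b^2) - tr(a b)   [square of b] = y^2*z - x*y - z
next, tr(b a b^3) = tr(b) tr(a b^3) - tr(a b^2)   [square of b] = y^3*z - x*y^2 - 2*y*z + x
and tr(b a^2 b a b^2) = tr(a) tr(b a b^3 a) - tr(b a b^3)   [square of a] = x*y^2*z^2 - x^2*y*z - y^3*z - x*z^2 + 2*y*z + x
and tr(b^3 a^2 b a b) = tr(b) tr(b a^2 b a b^2) - tr(b a^2 b a b)   [square of b] = x*y^3*z^2 - x^2*y^2*z - y^4*z - 2*x*y*z^2 + x^2*z + 3*y^2*z + x*y - z
tr(a^2 b a b a b^2) = tr(a) tr(b a b a b^2 a) - tr(b a b a b^2)   [square of a] = x*y*z^3 - x^2*z^2 - y^2*z^2 - x*y*z + x^2 + y^2 + z^2 - 2
next, tr(a^2 b a b a b) = tr(a) tr(b a b a b a) - tr(b a b a b)   [square of a] = x*z^3 - y*z^2 - 2*x*z + y
tr(b^3 a^2 b a b a) = tr(b) tr(a^2 b a b a b^2) - tr(a^2 b a b a b)   [square of b] = x*y^2*z^3 - x^2*y*z^2 - y^3*z^2 - x*y^2*z - x*z^3 + x^2*y + y^3 + 2*y*z^2 + 2*x*z - 3*y
tr(a b a b a^-1 b^3 a) = tr(b^3 a^2 b a b) tr(a) - tr(b^3 a^2 b a b a)   [inverse elimination on a] = x^2*y^3*z^2 - x^3*y^2*z - x*y^4*z - x*y^2*z^3 - x^2*y*z^2 + y^3*z^2 + x^3*z + 4*x*y^2*z + x*z^3 - y^3 - 2*y*z^2 - 3*x*z + 3*y
tr(b a b a b a b^2) = tr(b) tr(a b a b a b^2) - tr(a b a b a b)   [square of b] = y^2*z^3 - x*y*z^2 - 2*y^2*z - z^3 + x*y + 3*z
next, tr(b^3 a b a b a b) = tr(b) tr(b a b a b a b^2) - tr(b a b a b a b)   [square of b] = y^3*z^3 - x*y^2*z^2 - 2*y^3*z - 2*y*z^3 + x*y^2 + x*z^2 + 5*y*z - x
next, tr(a b a b a b a b) = tr(a b a b) tr(a b a b) - tr(1)   [split at a repeated a] = z^4 - 4*z^2 + 2
tr(b a b a b a b a b) = tr(b) tr(a b a b a b a b) - tr(a b a b a b a)   [square of b] = y*z^4 - x*z^3 - 3*y*z^2 + 2*x*z + y
tr(b^3 a b a b a b a) = tr(b) tr(b a b a b a b a b) - tr(b a b a b a b a)   [square of b] = y^2*z^4 - x*y*z^3 - 3*y^2*z^2 - z^4 + 2*x*y*z + y^2 + 4*z^2 - 2
tr(a b a b a^-1 b^3 a b) = tr(b^3 a b a b a b) tr(a) - tr(b^3 a b a b a b a)   [inverse elimination on a] = x*y^3*z^3 - x^2*y^2*z^2 - y^2*z^4 - 2*x*y^3*z - x*y*z^3 + x^2*y^2 + x^2*z^2 + 3*y^2*z^2 + z^4 + 3*x*y*z - x^2 - y^2 - 4*z^2 + 2
tr(b a^-1 b^3 a b^-1 a b a) = tr(a b a b a^-1 b^3 a) tr(b) - tr(a b a b a^-1 b^3 a b)   [inverse elimination on b] = x^2*y^4*z^2 - x^3*y^3*z - x*y^5*z - 2*x*y^3*z^3 + y^4*z^2 + y^2*z^4 + x^3*y*z + 6*x*y^3*z + 2*x*y*z^3 - x^2*y^2 - x^2*z^2 - y^4 - 5*y^2*z^2 - z^4 - 6*x*y*z + x^2 + 4*y^2 + 4*z^2 - 2
and tr(a^-1 b a^-1 b^3 a b^-1 a b) = tr(b a^-1 b^3 a b^-1 a b) tr(a) - tr(b a^-1 b^3 a b^-1 a b a)   [inverse elimination on a] = x^3*y^5*z - x^4*y^4 - x^2*y^6 - 3*x^2*y^4*z^2 + x^3*y^3*z + 2*x*y^5*z + 3*x*y^3*z^3 + x^4*y^2 + 5*x^2*y^4 + 2*x^2*y^2*z^2 - y^4*z^2 - y^2*z^4 - 2*x^3*y*z - 10*x*y^3*z - 3*x*y*z^3 - 4*x^2*y^2 + x^2*z^2 + y^4 + 5*y^2*z^2 + z^4 + 8*x*y*z - 4*y^2 - 4*z^2 + 2
tr(a b a^-2 b a^-1 b^3 a b^-1) = tr(a^-1 b a^-1 b^3 a b^-1 a b) tr(a) - tr(a^-1 b a^-1 b^3 a b^-1 a b a)   [inverse elimination on a] = x^4*y^5*z - x^5*y^4 - x^3*y^6 - 3*x^3*y^4*z^2 + x^4*y^3*z + x^2*y^5*z + 3*x^2*y^3*z^3 + x^5*y^2 + 6*x^3*y^4 + 2*x^3*y^2*z^2 + x*y^6 + x*y^4*z^2 - x*y^2*z^4 - 2*x^4*y*z - 10*x^2*y^3*z - 3*x^2*y*z^3 - y^5*z - y^3*z^3 - 5*x^3*y^2 + x^3*z^2 - 4*x*y^4 + 3*x*y^2*z^2 + x*z^4 + 9*x^2*y*z + 4*y^3*z + y*z^3 + x*y^2 - 4*x*z^2 - 2*y*z + x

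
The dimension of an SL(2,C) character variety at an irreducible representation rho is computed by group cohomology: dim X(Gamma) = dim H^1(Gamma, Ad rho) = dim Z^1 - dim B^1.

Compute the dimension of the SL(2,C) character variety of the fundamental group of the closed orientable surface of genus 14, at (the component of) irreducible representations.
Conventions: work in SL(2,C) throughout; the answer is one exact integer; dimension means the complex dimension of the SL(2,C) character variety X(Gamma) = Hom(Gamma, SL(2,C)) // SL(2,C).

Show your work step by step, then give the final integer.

pi_1 of the closed genus-14 surface has 28 generators bound by the single product-of-commutators relator.
A cocycle assigns one sl_2 vector per generator subject to the relator condition d_2(z) = 0: dim of the unconstrained space is 3*2g = 84.
d_2 is surjective at irreducible rho (its cokernel H^2 is dual to H^0 = 0), so dim Z^1 = 84 - 3 = 81.
dim B^1 = 3 (coboundaries, injective at irreducible rho).
dim H^1 = 81 - 3 = 78 = dim X.

78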